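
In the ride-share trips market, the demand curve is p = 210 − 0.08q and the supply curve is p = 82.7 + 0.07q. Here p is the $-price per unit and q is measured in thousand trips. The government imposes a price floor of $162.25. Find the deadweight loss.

Competitive equilibrium: 210 − 0.08q = 82.7 + 0.07q → q* = 848.66667, p* = 142.10667.
At the floor p = 162.25, quantity demanded = (210 − 162.25)/0.08 = 596.875.
Sellers' marginal cost at q' = 596.875: 82.7 + 0.07·596.875 = 124.48125.
Δq = 848.66667 − 596.875 = 251.79167; wedge = 162.25 − 124.48125 = 37.76875.
The triangle = ½ × 251.79167 × 37.76875 = $4754.93 thousand.

$4754.93 thousand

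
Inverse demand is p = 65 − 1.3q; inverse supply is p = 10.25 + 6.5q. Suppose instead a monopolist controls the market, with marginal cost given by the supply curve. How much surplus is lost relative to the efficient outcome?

Competitive equilibrium: 65 − 1.3q = 10.25 + 6.5q → q* = 7.0192, p* = 55.875.
Marginal revenue: MR = 65 − 2.6q. Set MR = MC: 65 − 2.6q = 10.25 + 6.5q → q_m = 6.0165.
Price p_m = 65 − 1.3·6.0165 = 57.1786; MC(q_m) = 10.25 + 6.5·6.0165 = 49.3573.
Competitive q* = 7.0192, so Δq = 1.0027; wedge = 57.1786 − 49.3573 = 7.8213.
The triangle = ½ × 1.0027 × 7.8213 = 3.92.

3.92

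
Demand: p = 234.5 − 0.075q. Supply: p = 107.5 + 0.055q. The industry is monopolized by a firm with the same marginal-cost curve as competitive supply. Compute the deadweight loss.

8303.26

Competitive equilibrium: 234.5 − 0.075q = 107.5 + 0.055q → q* = 976.9231, p* = 161.2308.
Marginal revenue: MR = 234.5 − 0.15q. Set MR = MC: 234.5 − 0.15q = 107.5 + 0.055q → q_m = 619.5122.
Price p_m = 234.5 − 0.075·619.5122 = 188.0366; MC(q_m) = 107.5 + 0.055·619.5122 = 141.5732.
Competitive q* = 976.9231, so Δq = 357.4109; wedge = 188.0366 − 141.5732 = 46.4634.
DWL = ½ × 357.4109 × 46.4634 = 8303.26.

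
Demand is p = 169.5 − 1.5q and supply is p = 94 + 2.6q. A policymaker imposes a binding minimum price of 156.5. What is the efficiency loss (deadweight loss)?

Competitive equilibrium: 169.5 − 1.5q = 94 + 2.6q → q* = 18.4146, p* = 141.878.
At the floor p = 156.5, quantity demanded = (169.5 − 156.5)/1.5 = 8.6667.
Sellers' marginal cost at q' = 8.6667: 94 + 2.6·8.6667 = 116.5334.
Δq = 18.4146 − 8.6667 = 9.7479; wedge = 156.5 − 116.5334 = 39.9666.
Deadweight loss = ½ × 9.7479 × 39.9666 = 194.80.

194.80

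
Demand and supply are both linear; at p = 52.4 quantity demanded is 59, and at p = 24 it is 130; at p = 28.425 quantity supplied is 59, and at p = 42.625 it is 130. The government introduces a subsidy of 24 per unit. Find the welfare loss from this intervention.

480

Demand slope = (24 − 52.4)/(130 − 59) = −0.4, so p = 76 − 0.4q.
Supply slope = (42.625 − 28.425)/(130 − 59) = 0.2, so p = 16.625 + 0.2q.
Competitive equilibrium: 76 − 0.4q = 16.625 + 0.2q → q* = 98.9583, p* = 36.4167.
The subsidy lowers effective supply by 24: p = 0.2q − 7.375.
New quantity: 76 − 0.4q = 0.2q − 7.375 → q' = 138.9583.
Overproduction Δq = 138.9583 − 98.9583 = 40; wedge = subsidy = 24.
Welfare loss = ½ × 40 × 24 = 480.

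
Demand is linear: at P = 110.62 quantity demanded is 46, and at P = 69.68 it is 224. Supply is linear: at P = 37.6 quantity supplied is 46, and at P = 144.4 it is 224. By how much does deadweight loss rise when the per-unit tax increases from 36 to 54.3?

995.48

Demand slope = (69.68 − 110.62)/(224 − 46) = −0.23, so P = 121.2 − 0.23Q.
Supply slope = (144.4 − 37.6)/(224 − 46) = 0.6, so P = 10 + 0.6Q.
Competitive equilibrium: 121.2 − 0.23Q = 10 + 0.6Q → Q* = 133.9759, P* = 90.3855.
For a per-unit tax t: ΔQ = t/0.83, so DWL = ½·t·(t/0.83) = t²/1.66.
At t = 36: DWL = 780.723. At t = 54.3: DWL = 1776.199.
Increase = 1776.199 − 780.723 = 995.48.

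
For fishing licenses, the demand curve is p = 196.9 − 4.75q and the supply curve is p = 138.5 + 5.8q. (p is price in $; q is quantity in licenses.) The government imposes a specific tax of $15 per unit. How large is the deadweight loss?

Competitive equilibrium: 196.9 − 4.75q = 138.5 + 5.8q → q* = 5.5355, p* = 170.6062.
With the tax, the buyer price exceeds the seller price by 15: (196.9 − 4.75q) − (138.5 + 5.8q) = 15 → q' = 4.1137.
Δq = 5.5355 − 4.1137 = 1.4218; the wedge equals the tax, 15.
The triangle = ½ × 1.4218 × 15 = $10.66.

$10.66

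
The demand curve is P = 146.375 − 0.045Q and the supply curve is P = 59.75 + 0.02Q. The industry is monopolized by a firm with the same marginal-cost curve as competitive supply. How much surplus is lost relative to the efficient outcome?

Competitive equilibrium: 146.375 − 0.045Q = 59.75 + 0.02Q → Q* = 1332.6923, P* = 86.4038.
Marginal revenue: MR = 146.375 − 0.09Q. Set MR = MC: 146.375 − 0.09Q = 59.75 + 0.02Q → Q_m = 787.5.
Price P_m = 146.375 − 0.045·787.5 = 110.9375; MC(Q_m) = 59.75 + 0.02·787.5 = 75.5.
Competitive Q* = 1332.6923, so ΔQ = 545.1923; wedge = 110.9375 − 75.5 = 35.4375.
The triangle = ½ × 545.1923 × 35.4375 = 9660.13.

9660.13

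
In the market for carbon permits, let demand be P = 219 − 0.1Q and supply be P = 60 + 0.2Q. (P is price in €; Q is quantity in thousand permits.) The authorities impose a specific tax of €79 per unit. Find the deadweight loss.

€10401.67 thousand

Competitive equilibrium: 219 − 0.1Q = 60 + 0.2Q → Q* = 530, P* = 166.
With the tax, the buyer price exceeds the seller price by 79: (219 − 0.1Q) − (60 + 0.2Q) = 79 → Q' = 266.6667.
ΔQ = 530 − 266.6667 = 263.3333; the wedge equals the tax, 79.
Welfare loss = ½ × 263.3333 × 79 = €10401.67 thousand.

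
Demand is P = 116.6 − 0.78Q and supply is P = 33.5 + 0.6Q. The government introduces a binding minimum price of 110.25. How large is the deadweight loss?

Competitive equilibrium: 116.6 − 0.78Q = 33.5 + 0.6Q → Q* = 60.21739, P* = 69.63043.
At the floor P = 110.25, quantity demanded = (116.6 − 110.25)/0.78 = 8.14103.
Sellers' marginal cost at Q' = 8.14103: 33.5 + 0.6·8.14103 = 38.38462.
ΔQ = 60.21739 − 8.14103 = 52.07636; wedge = 110.25 − 38.38462 = 71.86538.
Welfare loss = ½ × 52.07636 × 71.86538 = 1871.24.

1871.24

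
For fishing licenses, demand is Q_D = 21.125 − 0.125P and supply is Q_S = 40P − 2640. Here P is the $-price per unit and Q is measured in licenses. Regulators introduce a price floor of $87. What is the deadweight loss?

In inverse form: demand P = 169 − 8Q, supply P = 66 + 0.025Q.
Competitive equilibrium: 169 − 8Q = 66 + 0.025Q → Q* = 12.8349, P* = 66.3209.
At the floor P = 87, quantity demanded = (169 − 87)/8 = 10.25.
Sellers' marginal cost at Q' = 10.25: 66 + 0.025·10.25 = 66.2563.
ΔQ = 12.8349 − 10.25 = 2.5849; wedge = 87 − 66.2563 = 20.7437.
The triangle = ½ × 2.5849 × 20.7437 = $26.81.

$26.81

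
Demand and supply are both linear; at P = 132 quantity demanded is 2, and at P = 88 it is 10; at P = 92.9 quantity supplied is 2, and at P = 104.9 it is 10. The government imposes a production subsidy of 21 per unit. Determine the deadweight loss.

31.50

Demand slope = (88 − 132)/(10 − 2) = −5.5, so P = 143 − 5.5Q.
Supply slope = (104.9 − 92.9)/(10 − 2) = 1.5, so P = 89.9 + 1.5Q.
Competitive equilibrium: 143 − 5.5Q = 89.9 + 1.5Q → Q* = 7.5857, P* = 101.2786.
The subsidy lowers effective supply by 21: P = 68.9 + 1.5Q.
New quantity: 143 − 5.5Q = 68.9 + 1.5Q → Q' = 10.5857.
Overproduction ΔQ = 10.5857 − 7.5857 = 3; wedge = subsidy = 21.
Deadweight loss = ½ × 3 × 21 = 31.50.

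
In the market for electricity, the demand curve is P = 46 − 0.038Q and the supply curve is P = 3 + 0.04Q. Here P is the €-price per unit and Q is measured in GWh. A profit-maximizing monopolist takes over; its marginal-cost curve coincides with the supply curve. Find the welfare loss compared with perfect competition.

Competitive equilibrium: 46 − 0.038Q = 3 + 0.04Q → Q* = 551.2821, P* = 25.0513.
Marginal revenue: MR = 46 − 0.076Q. Set MR = MC: 46 − 0.076Q = 3 + 0.04Q → Q_m = 370.6897.
Price P_m = 46 − 0.038·370.6897 = 31.9138; MC(Q_m) = 3 + 0.04·370.6897 = 17.8276.
Competitive Q* = 551.2821, so ΔQ = 180.5924; wedge = 31.9138 − 17.8276 = 14.0862.
Welfare loss = ½ × 180.5924 × 14.0862 = €1271.93.

€1271.93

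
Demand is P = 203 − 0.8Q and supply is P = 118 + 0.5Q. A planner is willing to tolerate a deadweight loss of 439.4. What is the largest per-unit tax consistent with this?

Competitive equilibrium: 203 − 0.8Q = 118 + 0.5Q → Q* = 65.3846, P* = 150.6923.
A tax t gives ΔQ = t/1.3 and wedge t, so DWL = t²/2.6.
t²/2.6 = 439.4 → t² = 1142.44 → t = 33.8.

33.8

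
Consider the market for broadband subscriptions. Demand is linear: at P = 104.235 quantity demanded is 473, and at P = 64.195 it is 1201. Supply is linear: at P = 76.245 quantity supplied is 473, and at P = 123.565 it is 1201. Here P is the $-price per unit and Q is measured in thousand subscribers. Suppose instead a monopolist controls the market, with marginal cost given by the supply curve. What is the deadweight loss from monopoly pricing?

Demand slope = (64.195 − 104.235)/(1201 − 473) = −0.055, so P = 130.25 − 0.055Q.
Supply slope = (123.565 − 76.245)/(1201 − 473) = 0.065, so P = 45.5 + 0.065Q.
Competitive equilibrium: 130.25 − 0.055Q = 45.5 + 0.065Q → Q* = 706.25, P* = 91.4063.
Marginal revenue: MR = 130.25 − 0.11Q. Set MR = MC: 130.25 − 0.11Q = 45.5 + 0.065Q → Q_m = 484.2857.
Price P_m = 130.25 − 0.055·484.2857 = 103.6143; MC(Q_m) = 45.5 + 0.065·484.2857 = 76.9786.
Competitive Q* = 706.25, so ΔQ = 221.9643; wedge = 103.6143 − 76.9786 = 26.6357.
Welfare loss = ½ × 221.9643 × 26.6357 = $2956.09 thousand.

$2956.09 thousand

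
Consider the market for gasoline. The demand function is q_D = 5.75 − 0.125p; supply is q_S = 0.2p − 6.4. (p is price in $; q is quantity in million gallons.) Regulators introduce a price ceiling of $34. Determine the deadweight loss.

$2.98 million

In inverse form: demand p = 46 − 8q, supply p = 32 + 5q.
Competitive equilibrium: 46 − 8q = 32 + 5q → q* = 1.0769, p* = 37.3846.
At the ceiling p = 34, quantity supplied = (34 − 32)/5 = 0.4.
Willingness to pay at q' = 0.4: 46 − 8·0.4 = 42.8.
Δq = 1.0769 − 0.4 = 0.6769; wedge = 42.8 − 34 = 8.8.
DWL = ½ × 0.6769 × 8.8 = $2.98 million.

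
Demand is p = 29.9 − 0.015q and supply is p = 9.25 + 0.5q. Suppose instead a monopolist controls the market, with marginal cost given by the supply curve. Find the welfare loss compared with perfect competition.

0.33

Competitive equilibrium: 29.9 − 0.015q = 9.25 + 0.5q → q* = 40.0971, p* = 29.2985.
Marginal revenue: MR = 29.9 − 0.03q. Set MR = MC: 29.9 − 0.03q = 9.25 + 0.5q → q_m = 38.9623.
Price p_m = 29.9 − 0.015·38.9623 = 29.3156; MC(q_m) = 9.25 + 0.5·38.9623 = 28.7312.
Competitive q* = 40.0971, so Δq = 1.1348; wedge = 29.3156 − 28.7312 = 0.5844.
Welfare loss = ½ × 1.1348 × 0.5844 = 0.33.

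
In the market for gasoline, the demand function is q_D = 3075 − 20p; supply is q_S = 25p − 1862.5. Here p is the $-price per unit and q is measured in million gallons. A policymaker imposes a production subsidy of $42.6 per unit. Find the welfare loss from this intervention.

$10082 million

In inverse form: demand p = 153.75 − 0.05q, supply p = 74.5 + 0.04q.
Competitive equilibrium: 153.75 − 0.05q = 74.5 + 0.04q → q* = 880.5556, p* = 109.7222.
The subsidy lowers effective supply by 42.6: p = 31.9 + 0.04q.
New quantity: 153.75 − 0.05q = 31.9 + 0.04q → q' = 1353.8889.
Overproduction Δq = 1353.8889 − 880.5556 = 473.3333; wedge = subsidy = 42.6.
Deadweight loss = ½ × 473.3333 × 42.6 = $10082 million.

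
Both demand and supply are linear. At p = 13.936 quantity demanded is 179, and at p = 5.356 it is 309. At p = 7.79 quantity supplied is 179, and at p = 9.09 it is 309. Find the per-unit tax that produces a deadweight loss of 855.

Demand slope = (5.356 − 13.936)/(309 − 179) = −0.066, so p = 25.75 − 0.066q.
Supply slope = (9.09 − 7.79)/(309 − 179) = 0.01, so p = 6 + 0.01q.
Competitive equilibrium: 25.75 − 0.066q = 6 + 0.01q → q* = 259.8684, p* = 8.5987.
A tax t gives Δq = t/0.076 and wedge t, so DWL = t²/0.152.
t²/0.152 = 855 → t² = 129.96 → t = 11.4.

11.4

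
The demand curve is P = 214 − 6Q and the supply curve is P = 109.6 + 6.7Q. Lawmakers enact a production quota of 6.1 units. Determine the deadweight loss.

Competitive equilibrium: 214 − 6Q = 109.6 + 6.7Q → Q* = 8.2205, P* = 164.6772.
At Q = 6.1: demand price = 214 − 6·6.1 = 177.4; supply price = 109.6 + 6.7·6.1 = 150.47.
ΔQ = 8.2205 − 6.1 = 2.1205; wedge = 177.4 − 150.47 = 26.93.
Welfare loss = ½ × 2.1205 × 26.93 = 28.55.

28.55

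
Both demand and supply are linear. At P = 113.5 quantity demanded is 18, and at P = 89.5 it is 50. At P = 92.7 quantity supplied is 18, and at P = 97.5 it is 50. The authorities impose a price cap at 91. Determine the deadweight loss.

Demand slope = (89.5 − 113.5)/(50 − 18) = −0.75, so P = 127 − 0.75Q.
Supply slope = (97.5 − 92.7)/(50 − 18) = 0.15, so P = 90 + 0.15Q.
Competitive equilibrium: 127 − 0.75Q = 90 + 0.15Q → Q* = 41.1111, P* = 96.1667.
At the ceiling P = 91, quantity supplied = (91 − 90)/0.15 = 6.6667.
Willingness to pay at Q' = 6.6667: 127 − 0.75·6.6667 = 122.
ΔQ = 41.1111 − 6.6667 = 34.4444; wedge = 122 − 91 = 31.
Welfare loss = ½ × 34.4444 × 31 = 533.89.

533.89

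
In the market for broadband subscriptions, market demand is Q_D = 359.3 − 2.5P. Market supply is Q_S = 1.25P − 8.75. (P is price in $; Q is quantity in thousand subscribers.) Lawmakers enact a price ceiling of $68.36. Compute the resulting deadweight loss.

In inverse form: demand P = 143.72 − 0.4Q, supply P = 7 + 0.8Q.
Competitive equilibrium: 143.72 − 0.4Q = 7 + 0.8Q → Q* = 113.9333, P* = 98.1467.
At the ceiling P = 68.36, quantity supplied = (68.36 − 7)/0.8 = 76.7.
Willingness to pay at Q' = 76.7: 143.72 − 0.4·76.7 = 113.04.
ΔQ = 113.9333 − 76.7 = 37.2333; wedge = 113.04 − 68.36 = 44.68.
Deadweight loss = ½ × 37.2333 × 44.68 = $831.79 thousand.

$831.79 thousand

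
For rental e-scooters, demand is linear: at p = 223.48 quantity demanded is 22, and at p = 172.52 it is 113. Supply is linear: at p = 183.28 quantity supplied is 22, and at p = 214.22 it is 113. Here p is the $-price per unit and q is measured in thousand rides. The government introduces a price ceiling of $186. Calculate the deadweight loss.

$605 thousand

Demand slope = (172.52 − 223.48)/(113 − 22) = −0.56, so p = 235.8 − 0.56q.
Supply slope = (214.22 − 183.28)/(113 − 22) = 0.34, so p = 175.8 + 0.34q.
Competitive equilibrium: 235.8 − 0.56q = 175.8 + 0.34q → q* = 66.6667, p* = 198.4667.
At the ceiling p = 186, quantity supplied = (186 − 175.8)/0.34 = 30.
Willingness to pay at q' = 30: 235.8 − 0.56·30 = 219.
Δq = 66.6667 − 30 = 36.6667; wedge = 219 − 186 = 33.
Deadweight loss = ½ × 36.6667 × 33 = $605 thousand.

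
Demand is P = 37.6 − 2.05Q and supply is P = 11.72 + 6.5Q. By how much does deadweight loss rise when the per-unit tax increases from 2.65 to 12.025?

Competitive equilibrium: 37.6 − 2.05Q = 11.72 + 6.5Q → Q* = 3.0269, P* = 31.3949.
For a per-unit tax t: ΔQ = t/8.55, so DWL = ½·t·(t/8.55) = t²/17.1.
At t = 2.65: DWL = 0.411. At t = 12.025: DWL = 8.456.
Increase = 8.456 − 0.411 = 8.05.

8.05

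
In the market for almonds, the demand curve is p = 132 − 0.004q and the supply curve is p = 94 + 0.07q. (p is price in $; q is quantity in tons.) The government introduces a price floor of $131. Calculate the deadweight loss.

$2569.26

Competitive equilibrium: 132 − 0.004q = 94 + 0.07q → q* = 513.5135, p* = 129.9459.
At the floor p = 131, quantity demanded = (132 − 131)/0.004 = 250.
Sellers' marginal cost at q' = 250: 94 + 0.07·250 = 111.5.
Δq = 513.5135 − 250 = 263.5135; wedge = 131 − 111.5 = 19.5.
Deadweight loss = ½ × 263.5135 × 19.5 = $2569.26.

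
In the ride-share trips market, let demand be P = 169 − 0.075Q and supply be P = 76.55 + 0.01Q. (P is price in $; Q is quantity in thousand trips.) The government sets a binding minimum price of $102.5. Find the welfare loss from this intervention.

$1716.71 thousand

Competitive equilibrium: 169 − 0.075Q = 76.55 + 0.01Q → Q* = 1087.64706, P* = 87.42647.
At the floor P = 102.5, quantity demanded = (169 − 102.5)/0.075 = 886.66667.
Sellers' marginal cost at Q' = 886.66667: 76.55 + 0.01·886.66667 = 85.41667.
ΔQ = 1087.64706 − 886.66667 = 200.98039; wedge = 102.5 − 85.41667 = 17.08333.
DWL = ½ × 200.98039 × 17.08333 = $1716.71 thousand.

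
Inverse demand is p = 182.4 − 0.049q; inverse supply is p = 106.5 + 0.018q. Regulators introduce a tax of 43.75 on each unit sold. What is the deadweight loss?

14284.05

Competitive equilibrium: 182.4 − 0.049q = 106.5 + 0.018q → q* = 1132.8358, p* = 126.891.
With the tax, the buyer price exceeds the seller price by 43.75: (182.4 − 0.049q) − (106.5 + 0.018q) = 43.75 → q' = 479.8507.
Δq = 1132.8358 − 479.8507 = 652.9851; the wedge equals the tax, 43.75.
The triangle = ½ × 652.9851 × 43.75 = 14284.05.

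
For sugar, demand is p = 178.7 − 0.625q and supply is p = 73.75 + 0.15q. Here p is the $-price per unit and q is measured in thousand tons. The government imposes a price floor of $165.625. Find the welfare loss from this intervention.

$5080.16 thousand

Competitive equilibrium: 178.7 − 0.625q = 73.75 + 0.15q → q* = 135.41935, p* = 94.0629.
At the floor p = 165.625, quantity demanded = (178.7 − 165.625)/0.625 = 20.92.
Sellers' marginal cost at q' = 20.92: 73.75 + 0.15·20.92 = 76.888.
Δq = 135.41935 − 20.92 = 114.49935; wedge = 165.625 − 76.888 = 88.737.
Welfare loss = ½ × 114.49935 × 88.737 = $5080.16 thousand.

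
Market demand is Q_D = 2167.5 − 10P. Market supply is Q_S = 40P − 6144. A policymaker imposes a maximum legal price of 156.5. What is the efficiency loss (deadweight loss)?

9467.29

In inverse form: demand P = 216.75 − 0.1Q, supply P = 153.6 + 0.025Q.
Competitive equilibrium: 216.75 − 0.1Q = 153.6 + 0.025Q → Q* = 505.2, P* = 166.23.
At the ceiling P = 156.5, quantity supplied = (156.5 − 153.6)/0.025 = 116.
Willingness to pay at Q' = 116: 216.75 − 0.1·116 = 205.15.
ΔQ = 505.2 − 116 = 389.2; wedge = 205.15 − 156.5 = 48.65.
The triangle = ½ × 389.2 × 48.65 = 9467.29.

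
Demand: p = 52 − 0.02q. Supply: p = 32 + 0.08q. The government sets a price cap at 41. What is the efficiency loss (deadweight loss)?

Competitive equilibrium: 52 − 0.02q = 32 + 0.08q → q* = 200, p* = 48.
At the ceiling p = 41, quantity supplied = (41 − 32)/0.08 = 112.5.
Willingness to pay at q' = 112.5: 52 − 0.02·112.5 = 49.75.
Δq = 200 − 112.5 = 87.5; wedge = 49.75 − 41 = 8.75.
DWL = ½ × 87.5 × 8.75 = 382.81.

382.81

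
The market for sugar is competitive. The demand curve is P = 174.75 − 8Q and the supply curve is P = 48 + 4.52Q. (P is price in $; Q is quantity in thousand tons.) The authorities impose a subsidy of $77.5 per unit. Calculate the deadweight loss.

$239.87 thousand

Competitive equilibrium: 174.75 − 8Q = 48 + 4.52Q → Q* = 10.1238, P* = 93.7596.
The subsidy lowers effective supply by 77.5: P = 4.52Q − 29.5.
New quantity: 174.75 − 8Q = 4.52Q − 29.5 → Q' = 16.3139.
Overproduction ΔQ = 16.3139 − 10.1238 = 6.1901; wedge = subsidy = 77.5.
Deadweight loss = ½ × 6.1901 × 77.5 = $239.87 thousand.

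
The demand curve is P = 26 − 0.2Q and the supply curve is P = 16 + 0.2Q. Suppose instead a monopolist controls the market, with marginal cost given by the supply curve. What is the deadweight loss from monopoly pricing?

13.89

Competitive equilibrium: 26 − 0.2Q = 16 + 0.2Q → Q* = 25, P* = 21.
Marginal revenue: MR = 26 − 0.4Q. Set MR = MC: 26 − 0.4Q = 16 + 0.2Q → Q_m = 16.6667.
Price P_m = 26 − 0.2·16.6667 = 22.6667; MC(Q_m) = 16 + 0.2·16.6667 = 19.3333.
Competitive Q* = 25, so ΔQ = 8.3333; wedge = 22.6667 − 19.3333 = 3.3334.
Welfare loss = ½ × 8.3333 × 3.3334 = 13.89.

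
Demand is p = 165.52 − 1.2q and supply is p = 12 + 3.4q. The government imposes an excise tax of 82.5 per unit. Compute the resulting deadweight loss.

739.81

Competitive equilibrium: 165.52 − 1.2q = 12 + 3.4q → q* = 33.3739, p* = 125.4713.
With the tax, the buyer price exceeds the seller price by 82.5: (165.52 − 1.2q) − (12 + 3.4q) = 82.5 → q' = 15.4391.
Δq = 33.3739 − 15.4391 = 17.9348; the wedge equals the tax, 82.5.
The triangle = ½ × 17.9348 × 82.5 = 739.81.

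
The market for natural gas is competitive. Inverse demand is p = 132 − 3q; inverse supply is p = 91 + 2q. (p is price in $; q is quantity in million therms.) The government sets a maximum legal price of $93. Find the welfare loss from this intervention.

$129.60 million

Competitive equilibrium: 132 − 3q = 91 + 2q → q* = 8.2, p* = 107.4.
At the ceiling p = 93, quantity supplied = (93 − 91)/2 = 1.
Willingness to pay at q' = 1: 132 − 3·1 = 129.
Δq = 8.2 − 1 = 7.2; wedge = 129 − 93 = 36.
DWL = ½ × 7.2 × 36 = $129.60 million.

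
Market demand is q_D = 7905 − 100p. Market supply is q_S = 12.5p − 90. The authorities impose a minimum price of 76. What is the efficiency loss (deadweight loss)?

In inverse form: demand p = 79.05 − 0.01q, supply p = 7.2 + 0.08q.
Competitive equilibrium: 79.05 − 0.01q = 7.2 + 0.08q → q* = 798.3333, p* = 71.0667.
At the floor p = 76, quantity demanded = (79.05 − 76)/0.01 = 305.
Sellers' marginal cost at q' = 305: 7.2 + 0.08·305 = 31.6.
Δq = 798.3333 − 305 = 493.3333; wedge = 76 − 31.6 = 44.4.
DWL = ½ × 493.3333 × 44.4 = 10952.

10952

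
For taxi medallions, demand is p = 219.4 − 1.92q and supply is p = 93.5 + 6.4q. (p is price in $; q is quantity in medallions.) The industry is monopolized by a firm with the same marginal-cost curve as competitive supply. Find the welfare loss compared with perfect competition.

Competitive equilibrium: 219.4 − 1.92q = 93.5 + 6.4q → q* = 15.1322, p* = 190.3462.
Marginal revenue: MR = 219.4 − 3.84q. Set MR = MC: 219.4 − 3.84q = 93.5 + 6.4q → q_m = 12.2949.
Price p_m = 219.4 − 1.92·12.2949 = 195.7938; MC(q_m) = 93.5 + 6.4·12.2949 = 172.1874.
Competitive q* = 15.1322, so Δq = 2.8373; wedge = 195.7938 − 172.1874 = 23.6064.
Deadweight loss = ½ × 2.8373 × 23.6064 = $33.49.

$33.49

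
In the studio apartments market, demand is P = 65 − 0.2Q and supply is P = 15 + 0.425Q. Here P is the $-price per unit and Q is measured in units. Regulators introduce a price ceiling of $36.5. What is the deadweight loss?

$270.33

Competitive equilibrium: 65 − 0.2Q = 15 + 0.425Q → Q* = 80, P* = 49.
At the ceiling P = 36.5, quantity supplied = (36.5 − 15)/0.425 = 50.5882.
Willingness to pay at Q' = 50.5882: 65 − 0.2·50.5882 = 54.8824.
ΔQ = 80 − 50.5882 = 29.4118; wedge = 54.8824 − 36.5 = 18.3824.
DWL = ½ × 29.4118 × 18.3824 = $270.33.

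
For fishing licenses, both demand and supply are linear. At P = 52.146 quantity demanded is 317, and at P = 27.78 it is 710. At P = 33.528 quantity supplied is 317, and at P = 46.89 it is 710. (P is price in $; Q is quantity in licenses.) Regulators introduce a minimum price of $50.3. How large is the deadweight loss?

$1293.58

Demand slope = (27.78 − 52.146)/(710 − 317) = −0.062, so P = 71.8 − 0.062Q.
Supply slope = (46.89 − 33.528)/(710 − 317) = 0.034, so P = 22.75 + 0.034Q.
Competitive equilibrium: 71.8 − 0.062Q = 22.75 + 0.034Q → Q* = 510.9375, P* = 40.1219.
At the floor P = 50.3, quantity demanded = (71.8 − 50.3)/0.062 = 346.7742.
Sellers' marginal cost at Q' = 346.7742: 22.75 + 0.034·346.7742 = 34.5403.
ΔQ = 510.9375 − 346.7742 = 164.1633; wedge = 50.3 − 34.5403 = 15.7597.
Deadweight loss = ½ × 164.1633 × 15.7597 = $1293.58.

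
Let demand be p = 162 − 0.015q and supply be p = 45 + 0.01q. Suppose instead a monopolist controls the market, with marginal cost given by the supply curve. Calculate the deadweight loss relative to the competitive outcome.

Competitive equilibrium: 162 − 0.015q = 45 + 0.01q → q* = 4680, p* = 91.8.
Marginal revenue: MR = 162 − 0.03q. Set MR = MC: 162 − 0.03q = 45 + 0.01q → q_m = 2925.
Price p_m = 162 − 0.015·2925 = 118.125; MC(q_m) = 45 + 0.01·2925 = 74.25.
Competitive q* = 4680, so Δq = 1755; wedge = 118.125 − 74.25 = 43.875.
Welfare loss = ½ × 1755 × 43.875 = 38500.31.

38500.31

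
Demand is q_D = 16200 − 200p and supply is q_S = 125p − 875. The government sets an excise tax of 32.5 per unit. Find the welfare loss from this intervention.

In inverse form: demand p = 81 − 0.005q, supply p = 7 + 0.008q.
Competitive equilibrium: 81 − 0.005q = 7 + 0.008q → q* = 5692.3077, p* = 52.5385.
With the tax, the buyer price exceeds the seller price by 32.5: (81 − 0.005q) − (7 + 0.008q) = 32.5 → q' = 3192.3077.
Δq = 5692.3077 − 3192.3077 = 2500; the wedge equals the tax, 32.5.
Deadweight loss = ½ × 2500 × 32.5 = 40625.

40625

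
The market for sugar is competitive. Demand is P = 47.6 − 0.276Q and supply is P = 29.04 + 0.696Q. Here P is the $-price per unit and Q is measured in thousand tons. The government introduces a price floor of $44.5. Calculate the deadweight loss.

$30.05 thousand

Competitive equilibrium: 47.6 − 0.276Q = 29.04 + 0.696Q → Q* = 19.0947, P* = 42.3299.
At the floor P = 44.5, quantity demanded = (47.6 − 44.5)/0.276 = 11.2319.
Sellers' marginal cost at Q' = 11.2319: 29.04 + 0.696·11.2319 = 36.8574.
ΔQ = 19.0947 − 11.2319 = 7.8628; wedge = 44.5 − 36.8574 = 7.6426.
Welfare loss = ½ × 7.8628 × 7.6426 = $30.05 thousand.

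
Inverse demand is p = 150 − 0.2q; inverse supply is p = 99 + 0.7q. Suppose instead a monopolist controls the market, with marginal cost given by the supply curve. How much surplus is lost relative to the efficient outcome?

47.77

Competitive equilibrium: 150 − 0.2q = 99 + 0.7q → q* = 56.6667, p* = 138.6667.
Marginal revenue: MR = 150 − 0.4q. Set MR = MC: 150 − 0.4q = 99 + 0.7q → q_m = 46.3636.
Price p_m = 150 − 0.2·46.3636 = 140.7273; MC(q_m) = 99 + 0.7·46.3636 = 131.4545.
Competitive q* = 56.6667, so Δq = 10.3031; wedge = 140.7273 − 131.4545 = 9.2728.
Deadweight loss = ½ × 10.3031 × 9.2728 = 47.77.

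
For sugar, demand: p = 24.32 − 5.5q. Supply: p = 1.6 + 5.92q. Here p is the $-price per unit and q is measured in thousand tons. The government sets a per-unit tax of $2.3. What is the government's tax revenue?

$4.11 thousand

Competitive equilibrium: 24.32 − 5.5q = 1.6 + 5.92q → q* = 1.9895, p* = 13.3778.
With the tax, the buyer price exceeds the seller price by 2.3: (24.32 − 5.5q) − (1.6 + 5.92q) = 2.3 → q' = 1.7881.
Tax revenue = 2.3 × 1.7881 = $4.11 thousand.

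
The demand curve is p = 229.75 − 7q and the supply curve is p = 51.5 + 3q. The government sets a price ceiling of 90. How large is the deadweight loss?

124.58

Competitive equilibrium: 229.75 − 7q = 51.5 + 3q → q* = 17.825, p* = 104.975.
At the ceiling p = 90, quantity supplied = (90 − 51.5)/3 = 12.83333.
Willingness to pay at q' = 12.83333: 229.75 − 7·12.83333 = 139.91669.
Δq = 17.825 − 12.83333 = 4.99167; wedge = 139.91669 − 90 = 49.91669.
Deadweight loss = ½ × 4.99167 × 49.91669 = 124.58.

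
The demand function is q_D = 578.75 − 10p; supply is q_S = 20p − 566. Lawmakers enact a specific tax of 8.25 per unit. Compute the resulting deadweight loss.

In inverse form: demand p = 57.875 − 0.1q, supply p = 28.3 + 0.05q.
Competitive equilibrium: 57.875 − 0.1q = 28.3 + 0.05q → q* = 197.1667, p* = 38.1583.
With the tax, the buyer price exceeds the seller price by 8.25: (57.875 − 0.1q) − (28.3 + 0.05q) = 8.25 → q' = 142.1667.
Δq = 197.1667 − 142.1667 = 55; the wedge equals the tax, 8.25.
Welfare loss = ½ × 55 × 8.25 = 226.875.

226.875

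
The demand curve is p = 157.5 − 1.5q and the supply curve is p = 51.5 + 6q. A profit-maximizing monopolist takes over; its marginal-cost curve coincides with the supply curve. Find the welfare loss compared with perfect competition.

20.81

Competitive equilibrium: 157.5 − 1.5q = 51.5 + 6q → q* = 14.1333, p* = 136.3.
Marginal revenue: MR = 157.5 − 3q. Set MR = MC: 157.5 − 3q = 51.5 + 6q → q_m = 11.7778.
Price p_m = 157.5 − 1.5·11.7778 = 139.8333; MC(q_m) = 51.5 + 6·11.7778 = 122.1668.
Competitive q* = 14.1333, so Δq = 2.3555; wedge = 139.8333 − 122.1668 = 17.6665.
The triangle = ½ × 2.3555 × 17.6665 = 20.81.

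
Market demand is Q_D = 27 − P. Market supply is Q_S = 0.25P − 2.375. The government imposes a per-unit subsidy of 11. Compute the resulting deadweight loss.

12.10

In inverse form: demand P = 27 − Q, supply P = 9.5 + 4Q.
Competitive equilibrium: 27 − Q = 9.5 + 4Q → Q* = 3.5, P* = 23.5.
The subsidy lowers effective supply by 11: P = 4Q − 1.5.
New quantity: 27 − Q = 4Q − 1.5 → Q' = 5.7.
Overproduction ΔQ = 5.7 − 3.5 = 2.2; wedge = subsidy = 11.
Deadweight loss = ½ × 2.2 × 11 = 12.10.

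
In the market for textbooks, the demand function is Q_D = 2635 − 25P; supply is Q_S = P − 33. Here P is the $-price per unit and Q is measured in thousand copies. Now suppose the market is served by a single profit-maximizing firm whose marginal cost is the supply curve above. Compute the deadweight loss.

In inverse form: demand P = 105.4 − 0.04Q, supply P = 33 + Q.
Competitive equilibrium: 105.4 − 0.04Q = 33 + Q → Q* = 69.6154, P* = 102.6154.
Marginal revenue: MR = 105.4 − 0.08Q. Set MR = MC: 105.4 − 0.08Q = 33 + Q → Q_m = 67.037.
Price P_m = 105.4 − 0.04·67.037 = 102.7185; MC(Q_m) = 33 + 1·67.037 = 100.037.
Competitive Q* = 69.6154, so ΔQ = 2.5784; wedge = 102.7185 − 100.037 = 2.6815.
Welfare loss = ½ × 2.5784 × 2.6815 = $3.46 thousand.

$3.46 thousand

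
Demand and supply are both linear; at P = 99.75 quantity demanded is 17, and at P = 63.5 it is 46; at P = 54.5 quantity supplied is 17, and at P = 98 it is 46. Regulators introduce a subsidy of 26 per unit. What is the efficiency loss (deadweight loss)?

Demand slope = (63.5 − 99.75)/(46 − 17) = −1.25, so P = 121 − 1.25Q.
Supply slope = (98 − 54.5)/(46 − 17) = 1.5, so P = 29 + 1.5Q.
Competitive equilibrium: 121 − 1.25Q = 29 + 1.5Q → Q* = 33.4545, P* = 79.1818.
The subsidy lowers effective supply by 26: P = 3 + 1.5Q.
New quantity: 121 − 1.25Q = 3 + 1.5Q → Q' = 42.9091.
Overproduction ΔQ = 42.9091 − 33.4545 = 9.4546; wedge = subsidy = 26.
The triangle = ½ × 9.4546 × 26 = 122.91.

122.91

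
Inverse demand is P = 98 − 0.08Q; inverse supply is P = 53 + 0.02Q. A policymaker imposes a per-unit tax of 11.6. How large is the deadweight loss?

672.80

Competitive equilibrium: 98 − 0.08Q = 53 + 0.02Q → Q* = 450, P* = 62.
With the tax, the buyer price exceeds the seller price by 11.6: (98 − 0.08Q) − (53 + 0.02Q) = 11.6 → Q' = 334.
ΔQ = 450 − 334 = 116; the wedge equals the tax, 11.6.
Deadweight loss = ½ × 116 × 11.6 = 672.80.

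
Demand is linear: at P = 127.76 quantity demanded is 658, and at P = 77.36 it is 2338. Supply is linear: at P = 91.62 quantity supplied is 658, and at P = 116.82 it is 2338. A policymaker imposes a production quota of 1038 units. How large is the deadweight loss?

4028.02

Demand slope = (77.36 − 127.76)/(2338 − 658) = −0.03, so P = 147.5 − 0.03Q.
Supply slope = (116.82 − 91.62)/(2338 − 658) = 0.015, so P = 81.75 + 0.015Q.
Competitive equilibrium: 147.5 − 0.03Q = 81.75 + 0.015Q → Q* = 1461.1111, P* = 103.6667.
At Q = 1038: demand price = 147.5 − 0.03·1038 = 116.36; supply price = 81.75 + 0.015·1038 = 97.32.
ΔQ = 1461.1111 − 1038 = 423.1111; wedge = 116.36 − 97.32 = 19.04.
The triangle = ½ × 423.1111 × 19.04 = 4028.02.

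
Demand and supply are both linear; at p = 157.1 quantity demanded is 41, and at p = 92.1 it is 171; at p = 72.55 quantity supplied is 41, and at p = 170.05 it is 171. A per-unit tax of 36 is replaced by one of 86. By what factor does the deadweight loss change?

Demand slope = (92.1 − 157.1)/(171 − 41) = −0.5, so p = 177.6 − 0.5q.
Supply slope = (170.05 − 72.55)/(171 − 41) = 0.75, so p = 41.8 + 0.75q.
Competitive equilibrium: 177.6 − 0.5q = 41.8 + 0.75q → q* = 108.64, p* = 123.28.
For a per-unit tax t: Δq = t/1.25, so DWL = ½·t·(t/1.25) = t²/2.5.
At t = 36: DWL = 518.4. At t = 86: DWL = 2958.4.
Ratio = (86/36)² = 5.707.

5.707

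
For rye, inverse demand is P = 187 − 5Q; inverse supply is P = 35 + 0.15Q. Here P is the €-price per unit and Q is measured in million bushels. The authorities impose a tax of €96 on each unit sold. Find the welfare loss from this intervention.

Competitive equilibrium: 187 − 5Q = 35 + 0.15Q → Q* = 29.5146, P* = 39.4272.
With the tax, the buyer price exceeds the seller price by 96: (187 − 5Q) − (35 + 0.15Q) = 96 → Q' = 10.8738.
ΔQ = 29.5146 − 10.8738 = 18.6408; the wedge equals the tax, 96.
The triangle = ½ × 18.6408 × 96 = €894.76 million.

€894.76 million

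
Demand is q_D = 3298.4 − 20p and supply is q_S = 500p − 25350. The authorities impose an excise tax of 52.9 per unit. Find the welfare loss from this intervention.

26907.79

In inverse form: demand p = 164.92 − 0.05q, supply p = 50.7 + 0.002q.
Competitive equilibrium: 164.92 − 0.05q = 50.7 + 0.002q → q* = 2196.5385, p* = 55.0931.
With the tax, the buyer price exceeds the seller price by 52.9: (164.92 − 0.05q) − (50.7 + 0.002q) = 52.9 → q' = 1179.2308.
Δq = 2196.5385 − 1179.2308 = 1017.3077; the wedge equals the tax, 52.9.
Deadweight loss = ½ × 1017.3077 × 52.9 = 26907.79.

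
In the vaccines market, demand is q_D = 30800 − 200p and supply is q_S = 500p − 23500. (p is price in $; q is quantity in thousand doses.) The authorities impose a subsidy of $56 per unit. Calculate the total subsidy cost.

$1304000 thousand

In inverse form: demand p = 154 − 0.005q, supply p = 47 + 0.002q.
Competitive equilibrium: 154 − 0.005q = 47 + 0.002q → q* = 15285.7143, p* = 77.5714.
The subsidy lowers effective supply by 56: p = 0.002q − 9.
New quantity: 154 − 0.005q = 0.002q − 9 → q' = 23285.7143.
Total subsidy cost = 56 × 23285.7143 = $1304000 thousand.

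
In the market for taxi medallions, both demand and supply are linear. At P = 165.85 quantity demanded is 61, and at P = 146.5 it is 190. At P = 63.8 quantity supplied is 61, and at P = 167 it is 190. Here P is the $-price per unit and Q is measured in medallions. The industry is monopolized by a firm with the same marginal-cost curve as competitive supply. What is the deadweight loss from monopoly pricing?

Demand slope = (146.5 − 165.85)/(190 − 61) = −0.15, so P = 175 − 0.15Q.
Supply slope = (167 − 63.8)/(190 − 61) = 0.8, so P = 15 + 0.8Q.
Competitive equilibrium: 175 − 0.15Q = 15 + 0.8Q → Q* = 168.4211, P* = 149.7368.
Marginal revenue: MR = 175 − 0.3Q. Set MR = MC: 175 − 0.3Q = 15 + 0.8Q → Q_m = 145.4545.
Price P_m = 175 − 0.15·145.4545 = 153.1818; MC(Q_m) = 15 + 0.8·145.4545 = 131.3636.
Competitive Q* = 168.4211, so ΔQ = 22.9666; wedge = 153.1818 − 131.3636 = 21.8182.
DWL = ½ × 22.9666 × 21.8182 = $250.54.

$250.54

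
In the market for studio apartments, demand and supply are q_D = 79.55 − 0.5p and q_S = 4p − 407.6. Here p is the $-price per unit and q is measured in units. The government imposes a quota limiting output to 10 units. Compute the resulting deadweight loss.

In inverse form: demand p = 159.1 − 2q, supply p = 101.9 + 0.25q.
Competitive equilibrium: 159.1 − 2q = 101.9 + 0.25q → q* = 25.4222, p* = 108.2556.
At q = 10: demand price = 159.1 − 2·10 = 139.1; supply price = 101.9 + 0.25·10 = 104.4.
Δq = 25.4222 − 10 = 15.4222; wedge = 139.1 − 104.4 = 34.7.
DWL = ½ × 15.4222 × 34.7 = $267.58.

$267.58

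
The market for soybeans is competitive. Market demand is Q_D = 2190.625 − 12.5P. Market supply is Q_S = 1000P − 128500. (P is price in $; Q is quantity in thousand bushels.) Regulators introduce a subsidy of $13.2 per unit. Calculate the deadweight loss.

$1075.56 thousand

In inverse form: demand P = 175.25 − 0.08Q, supply P = 128.5 + 0.001Q.
Competitive equilibrium: 175.25 − 0.08Q = 128.5 + 0.001Q → Q* = 577.1605, P* = 129.0772.
The subsidy lowers effective supply by 13.2: P = 115.3 + 0.001Q.
New quantity: 175.25 − 0.08Q = 115.3 + 0.001Q → Q' = 740.1235.
Overproduction ΔQ = 740.1235 − 577.1605 = 162.963; wedge = subsidy = 13.2.
The triangle = ½ × 162.963 × 13.2 = $1075.56 thousand.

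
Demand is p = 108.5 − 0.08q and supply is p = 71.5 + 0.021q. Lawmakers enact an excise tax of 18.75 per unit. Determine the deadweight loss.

Competitive equilibrium: 108.5 − 0.08q = 71.5 + 0.021q → q* = 366.3366, p* = 79.1931.
With the tax, the buyer price exceeds the seller price by 18.75: (108.5 − 0.08q) − (71.5 + 0.021q) = 18.75 → q' = 180.6931.
Δq = 366.3366 − 180.6931 = 185.6435; the wedge equals the tax, 18.75.
Welfare loss = ½ × 185.6435 × 18.75 = 1740.41.

1740.41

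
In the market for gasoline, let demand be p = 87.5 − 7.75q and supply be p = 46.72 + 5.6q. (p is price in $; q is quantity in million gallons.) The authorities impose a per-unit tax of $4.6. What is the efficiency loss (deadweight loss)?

$0.79 million

Competitive equilibrium: 87.5 − 7.75q = 46.72 + 5.6q → q* = 3.0547, p* = 63.8262.
With the tax, the buyer price exceeds the seller price by 4.6: (87.5 − 7.75q) − (46.72 + 5.6q) = 4.6 → q' = 2.7101.
Δq = 3.0547 − 2.7101 = 0.3446; the wedge equals the tax, 4.6.
Deadweight loss = ½ × 0.3446 × 4.6 = $0.79 million.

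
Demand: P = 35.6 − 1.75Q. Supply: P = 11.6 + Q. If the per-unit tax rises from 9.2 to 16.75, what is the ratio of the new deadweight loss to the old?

3.315

Competitive equilibrium: 35.6 − 1.75Q = 11.6 + Q → Q* = 8.7273, P* = 20.3273.
For a per-unit tax t: ΔQ = t/2.75, so DWL = ½·t·(t/2.75) = t²/5.5.
At t = 9.2: DWL = 15.389. At t = 16.75: DWL = 51.011.
Ratio = (16.75/9.2)² = 3.315.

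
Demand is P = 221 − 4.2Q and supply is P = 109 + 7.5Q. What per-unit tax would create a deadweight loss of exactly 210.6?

70.2

Competitive equilibrium: 221 − 4.2Q = 109 + 7.5Q → Q* = 9.5726, P* = 180.7949.
A tax t gives ΔQ = t/11.7 and wedge t, so DWL = t²/23.4.
t²/23.4 = 210.6 → t² = 4928.04 → t = 70.2.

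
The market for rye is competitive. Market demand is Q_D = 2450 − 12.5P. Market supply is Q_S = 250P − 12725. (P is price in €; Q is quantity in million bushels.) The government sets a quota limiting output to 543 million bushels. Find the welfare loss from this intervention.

In inverse form: demand P = 196 − 0.08Q, supply P = 50.9 + 0.004Q.
Competitive equilibrium: 196 − 0.08Q = 50.9 + 0.004Q → Q* = 1727.381, P* = 57.8095.
At Q = 543: demand price = 196 − 0.08·543 = 152.56; supply price = 50.9 + 0.004·543 = 53.072.
ΔQ = 1727.381 − 543 = 1184.381; wedge = 152.56 − 53.072 = 99.488.
Welfare loss = ½ × 1184.381 × 99.488 = €58915.85 million.

€58915.85 million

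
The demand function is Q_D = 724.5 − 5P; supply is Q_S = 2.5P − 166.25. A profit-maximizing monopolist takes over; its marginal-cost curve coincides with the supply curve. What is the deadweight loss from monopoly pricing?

In inverse form: demand P = 144.9 − 0.2Q, supply P = 66.5 + 0.4Q.
Competitive equilibrium: 144.9 − 0.2Q = 66.5 + 0.4Q → Q* = 130.6667, P* = 118.7667.
Marginal revenue: MR = 144.9 − 0.4Q. Set MR = MC: 144.9 − 0.4Q = 66.5 + 0.4Q → Q_m = 98.
Price P_m = 144.9 − 0.2·98 = 125.3; MC(Q_m) = 66.5 + 0.4·98 = 105.7.
Competitive Q* = 130.6667, so ΔQ = 32.6667; wedge = 125.3 − 105.7 = 19.6.
Welfare loss = ½ × 32.6667 × 19.6 = 320.13.

320.13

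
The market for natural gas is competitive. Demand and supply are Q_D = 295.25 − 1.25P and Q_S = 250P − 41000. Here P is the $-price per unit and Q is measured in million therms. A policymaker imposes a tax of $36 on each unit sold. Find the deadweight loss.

In inverse form: demand P = 236.2 − 0.8Q, supply P = 164 + 0.004Q.
Competitive equilibrium: 236.2 − 0.8Q = 164 + 0.004Q → Q* = 89.801, P* = 164.3592.
With the tax, the buyer price exceeds the seller price by 36: (236.2 − 0.8Q) − (164 + 0.004Q) = 36 → Q' = 45.0249.
ΔQ = 89.801 − 45.0249 = 44.7761; the wedge equals the tax, 36.
DWL = ½ × 44.7761 × 36 = $805.97 million.

$805.97 million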